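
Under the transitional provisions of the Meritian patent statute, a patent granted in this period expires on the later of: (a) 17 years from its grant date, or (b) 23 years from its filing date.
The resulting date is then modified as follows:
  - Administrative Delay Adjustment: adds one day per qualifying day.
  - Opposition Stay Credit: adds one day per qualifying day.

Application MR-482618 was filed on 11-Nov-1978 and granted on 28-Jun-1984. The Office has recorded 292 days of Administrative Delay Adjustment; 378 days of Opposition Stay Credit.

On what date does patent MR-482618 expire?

(a) grant + 17 years → 28 June 2001.
(b) filing + 23 years → 11 November 2001.
Later of the two: 11 November 2001.
Administrative Delay Adjustment: +292 days → 30 August 2002.
Opposition Stay Credit: +378 days → 12 September 2003.

2003-09-12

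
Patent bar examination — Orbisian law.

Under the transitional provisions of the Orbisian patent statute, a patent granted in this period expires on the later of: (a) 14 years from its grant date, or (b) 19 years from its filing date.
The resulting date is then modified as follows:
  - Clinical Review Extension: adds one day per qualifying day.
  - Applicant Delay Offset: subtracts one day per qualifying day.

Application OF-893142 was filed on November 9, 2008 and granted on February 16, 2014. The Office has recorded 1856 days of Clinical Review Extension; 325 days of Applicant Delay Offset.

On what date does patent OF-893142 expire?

April 26, 2032

(a) grant + 14 years → 16 February 2028.
(b) filing + 19 years → 9 November 2027.
Later of the two: 16 February 2028.
Clinical Review Extension: +1856 days → 17 March 2033.
Applicant Delay Offset: −325 days → 26 April 2032.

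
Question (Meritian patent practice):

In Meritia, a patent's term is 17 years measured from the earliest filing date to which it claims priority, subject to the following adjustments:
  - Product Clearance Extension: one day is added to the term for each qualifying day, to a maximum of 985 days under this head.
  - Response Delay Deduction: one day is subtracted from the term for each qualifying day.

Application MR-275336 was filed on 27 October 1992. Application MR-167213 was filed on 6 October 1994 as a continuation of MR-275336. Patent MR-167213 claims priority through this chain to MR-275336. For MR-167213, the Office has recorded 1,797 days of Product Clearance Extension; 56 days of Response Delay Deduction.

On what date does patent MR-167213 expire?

Earliest priority filing: 27 October 1992.
Base term: 27 October 1992 + 17 years → 27 October 2009.
Product Clearance Extension: 1797 days claimed exceeds the 985-day cap, so +985 days → 8 July 2012.
Response Delay Deduction: −56 days → 13 May 2012.

2012-05-13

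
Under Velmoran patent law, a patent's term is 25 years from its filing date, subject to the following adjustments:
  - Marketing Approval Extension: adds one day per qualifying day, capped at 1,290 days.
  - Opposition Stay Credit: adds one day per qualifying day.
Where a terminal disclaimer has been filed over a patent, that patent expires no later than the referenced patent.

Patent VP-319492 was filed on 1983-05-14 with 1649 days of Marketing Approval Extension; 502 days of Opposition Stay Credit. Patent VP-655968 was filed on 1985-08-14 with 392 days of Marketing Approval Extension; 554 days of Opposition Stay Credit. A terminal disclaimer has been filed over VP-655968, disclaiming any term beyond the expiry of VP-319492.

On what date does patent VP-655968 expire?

Natural term of VP-655968:
  Base: filing + 25 years → 14 August 2010.
  Marketing Approval Extension: 392 days (within the 1290-day cap) → +392 days → 10 September 2011.
  Opposition Stay Credit: +554 days → 17 March 2013.
Expiry of referenced patent VP-319492:
  Base: filing + 25 years → 14 May 2008.
  Marketing Approval Extension: 1649 days claimed exceeds the 1290-day cap, so +1290 days → 25 November 2011.
  Opposition Stay Credit: +502 days → 10 April 2013.
Terminal disclaimer: VP-655968 expires on the earlier of 17 March 2013 and 10 April 2013.

March 17, 2013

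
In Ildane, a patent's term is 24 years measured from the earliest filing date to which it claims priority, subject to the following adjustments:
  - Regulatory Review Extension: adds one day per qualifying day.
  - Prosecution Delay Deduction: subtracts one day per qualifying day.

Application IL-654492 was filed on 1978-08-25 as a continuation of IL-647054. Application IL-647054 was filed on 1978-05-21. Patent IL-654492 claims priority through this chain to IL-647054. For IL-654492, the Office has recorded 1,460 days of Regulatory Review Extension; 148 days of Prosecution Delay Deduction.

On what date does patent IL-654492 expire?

December 23, 2005

Earliest priority filing: 21 May 1978.
Base term: 21 May 1978 + 24 years → 21 May 2002.
Regulatory Review Extension: +1460 days → 20 May 2006.
Prosecution Delay Deduction: −148 days → 23 December 2005.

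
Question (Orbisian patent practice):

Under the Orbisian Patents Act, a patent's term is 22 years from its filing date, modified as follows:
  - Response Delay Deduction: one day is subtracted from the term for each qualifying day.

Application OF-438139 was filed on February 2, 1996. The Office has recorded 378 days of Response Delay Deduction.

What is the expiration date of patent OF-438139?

Base term: filing date + 22 years → 2 February 2018.
Response Delay Deduction: −378 days → 20 January 2017.

2017-01-20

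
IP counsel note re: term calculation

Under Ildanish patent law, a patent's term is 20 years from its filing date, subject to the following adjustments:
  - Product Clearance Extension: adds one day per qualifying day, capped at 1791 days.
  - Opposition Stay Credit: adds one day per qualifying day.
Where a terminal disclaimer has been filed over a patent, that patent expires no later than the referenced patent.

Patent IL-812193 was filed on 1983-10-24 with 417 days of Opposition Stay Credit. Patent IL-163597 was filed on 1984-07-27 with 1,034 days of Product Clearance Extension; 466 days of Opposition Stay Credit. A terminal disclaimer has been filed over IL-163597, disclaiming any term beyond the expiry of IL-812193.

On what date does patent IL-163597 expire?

Natural term of IL-163597:
  Base: filing + 20 years → 27 July 2004.
  Product Clearance Extension: 1034 days (within the 1791-day cap) → +1034 days → 27 May 2007.
  Opposition Stay Credit: +466 days → 4 September 2008.
Expiry of referenced patent IL-812193:
  Base: filing + 20 years → 24 October 2003.
  Opposition Stay Credit: +417 days → 14 December 2004.
Terminal disclaimer: IL-163597 expires on the earlier of 4 September 2008 and 14 December 2004.

2004-12-14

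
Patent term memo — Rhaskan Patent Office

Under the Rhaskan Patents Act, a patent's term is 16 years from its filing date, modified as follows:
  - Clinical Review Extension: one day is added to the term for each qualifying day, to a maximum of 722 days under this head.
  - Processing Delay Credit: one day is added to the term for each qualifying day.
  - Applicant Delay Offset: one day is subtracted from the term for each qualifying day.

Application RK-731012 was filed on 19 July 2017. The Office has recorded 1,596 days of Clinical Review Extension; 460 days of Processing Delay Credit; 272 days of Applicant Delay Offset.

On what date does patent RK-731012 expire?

Base term: filing date + 16 years → 19 July 2033.
Clinical Review Extension: 1596 days claimed exceeds the 722-day cap, so +722 days → 11 July 2035.
Processing Delay Credit: +460 days → 13 October 2036.
Applicant Delay Offset: −272 days → 15 January 2036.

January 15, 2036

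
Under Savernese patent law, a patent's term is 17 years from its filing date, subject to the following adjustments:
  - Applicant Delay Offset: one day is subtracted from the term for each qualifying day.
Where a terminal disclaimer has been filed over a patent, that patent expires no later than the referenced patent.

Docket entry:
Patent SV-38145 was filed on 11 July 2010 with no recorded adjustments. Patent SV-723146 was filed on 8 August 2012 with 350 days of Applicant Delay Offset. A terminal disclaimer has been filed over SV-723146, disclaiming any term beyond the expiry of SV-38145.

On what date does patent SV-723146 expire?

2027-07-11

Natural term of SV-723146:
  Base: filing + 17 years → 8 August 2029.
  Applicant Delay Offset: −350 days → 23 August 2028.
Expiry of referenced patent SV-38145:
  Base: filing + 17 years → 11 July 2027.
Terminal disclaimer: SV-723146 expires on the earlier of 23 August 2028 and 11 July 2027.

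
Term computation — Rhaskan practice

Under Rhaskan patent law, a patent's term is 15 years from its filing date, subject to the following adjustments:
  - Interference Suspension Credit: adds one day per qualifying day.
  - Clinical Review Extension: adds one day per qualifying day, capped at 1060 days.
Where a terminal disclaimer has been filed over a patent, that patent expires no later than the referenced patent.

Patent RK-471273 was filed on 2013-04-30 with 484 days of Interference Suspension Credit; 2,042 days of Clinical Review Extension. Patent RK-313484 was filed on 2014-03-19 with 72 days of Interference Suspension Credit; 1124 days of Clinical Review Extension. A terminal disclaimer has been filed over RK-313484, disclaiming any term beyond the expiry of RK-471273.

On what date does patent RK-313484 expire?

Natural term of RK-313484:
  Base: filing + 15 years → 19 March 2029.
  Interference Suspension Credit: +72 days → 30 May 2029.
  Clinical Review Extension: 1124 days claimed exceeds the 1060-day cap, so +1060 days → 24 April 2032.
Expiry of referenced patent RK-471273:
  Base: filing + 15 years → 30 April 2028.
  Interference Suspension Credit: +484 days → 27 August 2029.
  Clinical Review Extension: 2042 days claimed exceeds the 1060-day cap, so +1060 days → 22 July 2032.
Terminal disclaimer: RK-313484 expires on the earlier of 24 April 2032 and 22 July 2032.

2032-04-24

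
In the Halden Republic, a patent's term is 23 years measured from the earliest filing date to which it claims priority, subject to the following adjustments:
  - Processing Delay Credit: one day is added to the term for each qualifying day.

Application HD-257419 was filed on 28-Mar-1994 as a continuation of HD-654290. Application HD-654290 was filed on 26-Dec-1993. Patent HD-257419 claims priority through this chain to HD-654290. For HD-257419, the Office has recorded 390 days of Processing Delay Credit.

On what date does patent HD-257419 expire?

Earliest priority filing: 26 December 1993.
Base term: 26 December 1993 + 23 years → 26 December 2016.
Processing Delay Credit: +390 days → 20 January 2018.

2018-01-20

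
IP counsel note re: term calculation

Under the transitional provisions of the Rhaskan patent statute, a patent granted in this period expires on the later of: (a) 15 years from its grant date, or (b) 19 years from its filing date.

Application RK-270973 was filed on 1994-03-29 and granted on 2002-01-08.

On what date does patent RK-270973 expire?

January 8, 2017

(a) grant + 15 years → 8 January 2017.
(b) filing + 19 years → 29 March 2013.
Later of the two: 8 January 2017.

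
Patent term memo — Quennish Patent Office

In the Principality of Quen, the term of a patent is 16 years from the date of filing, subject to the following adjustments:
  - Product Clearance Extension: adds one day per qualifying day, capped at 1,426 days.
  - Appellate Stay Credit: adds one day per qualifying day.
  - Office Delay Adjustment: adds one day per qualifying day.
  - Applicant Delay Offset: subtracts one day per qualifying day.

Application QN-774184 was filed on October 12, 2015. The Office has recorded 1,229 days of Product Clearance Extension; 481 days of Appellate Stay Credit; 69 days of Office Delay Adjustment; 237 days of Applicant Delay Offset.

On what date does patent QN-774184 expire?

Base term: filing date + 16 years → 12 October 2031.
Product Clearance Extension: 1229 days (within the 1426-day cap) → +1229 days → 22 February 2035.
Appellate Stay Credit: +481 days → 17 June 2036.
Office Delay Adjustment: +69 days → 25 August 2036.
Applicant Delay Offset: −237 days → 1 January 2036.

2036-01-01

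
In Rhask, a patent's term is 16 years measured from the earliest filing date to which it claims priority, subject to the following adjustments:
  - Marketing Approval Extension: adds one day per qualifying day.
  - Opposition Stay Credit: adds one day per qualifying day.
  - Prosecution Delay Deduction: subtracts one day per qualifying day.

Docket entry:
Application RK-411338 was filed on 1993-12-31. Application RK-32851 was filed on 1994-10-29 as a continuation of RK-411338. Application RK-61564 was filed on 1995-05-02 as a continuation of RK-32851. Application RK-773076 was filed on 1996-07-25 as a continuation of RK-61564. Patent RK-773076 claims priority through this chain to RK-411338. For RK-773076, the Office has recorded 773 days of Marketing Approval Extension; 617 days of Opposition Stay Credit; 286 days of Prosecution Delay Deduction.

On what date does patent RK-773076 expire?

Earliest priority filing: 31 December 1993.
Base term: 31 December 1993 + 16 years → 31 December 2009.
Marketing Approval Extension: +773 days → 12 February 2012.
Opposition Stay Credit: +617 days → 21 October 2013.
Prosecution Delay Deduction: −286 days → 8 January 2013.

2013-01-08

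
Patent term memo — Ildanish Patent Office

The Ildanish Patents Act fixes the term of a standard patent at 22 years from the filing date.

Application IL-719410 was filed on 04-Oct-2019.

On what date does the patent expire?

Filing date + 22 years → 4 October 2041.

2041-10-04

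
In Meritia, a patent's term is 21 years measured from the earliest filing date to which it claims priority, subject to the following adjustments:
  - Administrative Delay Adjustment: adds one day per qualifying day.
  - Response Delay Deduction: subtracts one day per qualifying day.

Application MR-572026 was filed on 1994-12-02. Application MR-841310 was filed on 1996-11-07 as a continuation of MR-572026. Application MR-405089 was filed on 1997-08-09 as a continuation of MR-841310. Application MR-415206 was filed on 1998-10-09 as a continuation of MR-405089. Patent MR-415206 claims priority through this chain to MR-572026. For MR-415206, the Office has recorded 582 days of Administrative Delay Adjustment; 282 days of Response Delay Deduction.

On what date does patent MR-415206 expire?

Earliest priority filing: 2 December 1994.
Base term: 2 December 1994 + 21 years → 2 December 2015.
Administrative Delay Adjustment: +582 days → 6 July 2017.
Response Delay Deduction: −282 days → 27 September 2016.

2016-09-27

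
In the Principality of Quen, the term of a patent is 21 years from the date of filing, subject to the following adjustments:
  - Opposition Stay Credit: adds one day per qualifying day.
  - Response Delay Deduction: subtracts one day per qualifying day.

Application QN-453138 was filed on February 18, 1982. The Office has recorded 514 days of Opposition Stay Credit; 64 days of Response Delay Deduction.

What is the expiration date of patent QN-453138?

May 13, 2004

Base term: filing date + 21 years → 18 February 2003.
Opposition Stay Credit: +514 days → 16 July 2004.
Response Delay Deduction: −64 days → 13 May 2004.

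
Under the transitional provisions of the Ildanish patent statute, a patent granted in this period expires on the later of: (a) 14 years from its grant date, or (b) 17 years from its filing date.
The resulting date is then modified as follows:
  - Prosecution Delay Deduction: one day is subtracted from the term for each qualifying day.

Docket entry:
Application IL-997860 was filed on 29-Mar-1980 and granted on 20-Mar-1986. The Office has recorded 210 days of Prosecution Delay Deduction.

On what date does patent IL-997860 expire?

1999-08-23

(a) grant + 14 years → 20 March 2000.
(b) filing + 17 years → 29 March 1997.
Later of the two: 20 March 2000.
Prosecution Delay Deduction: −210 days → 23 August 1999.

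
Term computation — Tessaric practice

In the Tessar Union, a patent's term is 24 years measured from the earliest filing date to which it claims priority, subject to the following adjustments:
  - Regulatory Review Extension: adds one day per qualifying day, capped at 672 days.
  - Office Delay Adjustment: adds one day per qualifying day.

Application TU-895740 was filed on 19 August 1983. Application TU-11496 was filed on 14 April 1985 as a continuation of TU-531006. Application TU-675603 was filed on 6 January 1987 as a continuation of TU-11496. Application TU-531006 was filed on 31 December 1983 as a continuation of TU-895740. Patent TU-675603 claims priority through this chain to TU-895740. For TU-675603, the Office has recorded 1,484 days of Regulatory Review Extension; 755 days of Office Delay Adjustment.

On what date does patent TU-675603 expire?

Earliest priority filing: 19 August 1983.
Base term: 19 August 1983 + 24 years → 19 August 2007.
Regulatory Review Extension: 1484 days claimed exceeds the 672-day cap, so +672 days → 21 June 2009.
Office Delay Adjustment: +755 days → 16 July 2011.

2011-07-16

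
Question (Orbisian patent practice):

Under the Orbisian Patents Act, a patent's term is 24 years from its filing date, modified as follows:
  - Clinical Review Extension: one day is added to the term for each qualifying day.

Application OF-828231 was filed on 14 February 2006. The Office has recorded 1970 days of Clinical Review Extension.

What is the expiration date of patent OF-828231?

Base term: filing date + 24 years → 14 February 2030.
Clinical Review Extension: +1970 days → 8 July 2035.

July 8, 2035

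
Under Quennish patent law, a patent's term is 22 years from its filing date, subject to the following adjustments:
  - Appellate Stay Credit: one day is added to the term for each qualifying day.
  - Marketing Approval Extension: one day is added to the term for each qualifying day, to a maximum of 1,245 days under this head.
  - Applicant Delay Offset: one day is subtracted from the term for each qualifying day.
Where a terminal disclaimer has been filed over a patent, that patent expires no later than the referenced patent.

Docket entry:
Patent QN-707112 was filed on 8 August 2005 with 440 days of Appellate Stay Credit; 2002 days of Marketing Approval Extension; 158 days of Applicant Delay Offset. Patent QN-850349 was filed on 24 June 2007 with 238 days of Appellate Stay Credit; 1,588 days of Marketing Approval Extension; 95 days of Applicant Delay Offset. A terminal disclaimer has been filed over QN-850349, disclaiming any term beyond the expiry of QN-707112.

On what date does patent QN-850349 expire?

Natural term of QN-850349:
  Base: filing + 22 years → 24 June 2029.
  Appellate Stay Credit: +238 days → 17 February 2030.
  Marketing Approval Extension: 1588 days claimed exceeds the 1245-day cap, so +1245 days → 16 July 2033.
  Applicant Delay Offset: −95 days → 12 April 2033.
Expiry of referenced patent QN-707112:
  Base: filing + 22 years → 8 August 2027.
  Appellate Stay Credit: +440 days → 21 October 2028.
  Marketing Approval Extension: 2002 days claimed exceeds the 1245-day cap, so +1245 days → 19 March 2032.
  Applicant Delay Offset: −158 days → 13 October 2031.
Terminal disclaimer: QN-850349 expires on the earlier of 12 April 2033 and 13 October 2031.

October 13, 2031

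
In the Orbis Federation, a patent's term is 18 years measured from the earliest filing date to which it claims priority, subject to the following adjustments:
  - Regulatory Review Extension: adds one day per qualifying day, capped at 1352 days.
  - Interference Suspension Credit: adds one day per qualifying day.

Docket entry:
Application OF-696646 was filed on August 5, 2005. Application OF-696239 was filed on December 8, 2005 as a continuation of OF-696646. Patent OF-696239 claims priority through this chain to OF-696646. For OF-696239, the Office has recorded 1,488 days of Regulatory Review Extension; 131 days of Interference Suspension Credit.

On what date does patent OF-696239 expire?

Earliest priority filing: 5 August 2005.
Base term: 5 August 2005 + 18 years → 5 August 2023.
Regulatory Review Extension: 1488 days claimed exceeds the 1352-day cap, so +1352 days → 18 April 2027.
Interference Suspension Credit: +131 days → 27 August 2027.

August 27, 2027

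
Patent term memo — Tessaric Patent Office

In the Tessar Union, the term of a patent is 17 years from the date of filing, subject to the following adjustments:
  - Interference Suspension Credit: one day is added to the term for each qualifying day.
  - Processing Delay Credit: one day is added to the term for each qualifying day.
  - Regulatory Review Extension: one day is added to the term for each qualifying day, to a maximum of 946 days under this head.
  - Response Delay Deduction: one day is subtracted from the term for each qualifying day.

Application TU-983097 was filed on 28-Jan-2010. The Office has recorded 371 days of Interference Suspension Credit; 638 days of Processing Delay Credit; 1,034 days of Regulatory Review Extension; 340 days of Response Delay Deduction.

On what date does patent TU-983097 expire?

July 1, 2031

Base term: filing date + 17 years → 28 January 2027.
Interference Suspension Credit: +371 days → 3 February 2028.
Processing Delay Credit: +638 days → 2 November 2029.
Regulatory Review Extension: 1034 days claimed exceeds the 946-day cap, so +946 days → 5 June 2032.
Response Delay Deduction: −340 days → 1 July 2031.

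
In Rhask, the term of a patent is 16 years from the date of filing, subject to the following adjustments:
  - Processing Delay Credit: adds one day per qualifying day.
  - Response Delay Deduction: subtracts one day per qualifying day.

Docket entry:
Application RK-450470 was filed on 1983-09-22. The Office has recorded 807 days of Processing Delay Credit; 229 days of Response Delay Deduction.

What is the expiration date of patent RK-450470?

Base term: filing date + 16 years → 22 September 1999.
Processing Delay Credit: +807 days → 7 December 2001.
Response Delay Deduction: −229 days → 22 April 2001.

April 22, 2001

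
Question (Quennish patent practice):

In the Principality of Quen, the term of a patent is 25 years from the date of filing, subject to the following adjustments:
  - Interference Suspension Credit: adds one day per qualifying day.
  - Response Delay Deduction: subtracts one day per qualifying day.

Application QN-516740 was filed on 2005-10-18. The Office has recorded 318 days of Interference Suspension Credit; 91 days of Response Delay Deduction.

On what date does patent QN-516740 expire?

Base term: filing date + 25 years → 18 October 2030.
Interference Suspension Credit: +318 days → 1 September 2031.
Response Delay Deduction: −91 days → 2 June 2031.

2031-06-02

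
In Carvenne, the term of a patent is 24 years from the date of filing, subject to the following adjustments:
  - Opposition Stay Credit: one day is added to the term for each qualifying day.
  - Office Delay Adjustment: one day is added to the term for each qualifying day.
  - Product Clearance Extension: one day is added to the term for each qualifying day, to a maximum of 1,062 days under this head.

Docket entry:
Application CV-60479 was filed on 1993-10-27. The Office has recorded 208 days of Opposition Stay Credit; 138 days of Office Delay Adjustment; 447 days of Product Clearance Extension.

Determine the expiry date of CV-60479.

2019-12-29

Base term: filing date + 24 years → 27 October 2017.
Opposition Stay Credit: +208 days → 23 May 2018.
Office Delay Adjustment: +138 days → 8 October 2018.
Product Clearance Extension: 447 days (within the 1062-day cap) → +447 days → 29 December 2019.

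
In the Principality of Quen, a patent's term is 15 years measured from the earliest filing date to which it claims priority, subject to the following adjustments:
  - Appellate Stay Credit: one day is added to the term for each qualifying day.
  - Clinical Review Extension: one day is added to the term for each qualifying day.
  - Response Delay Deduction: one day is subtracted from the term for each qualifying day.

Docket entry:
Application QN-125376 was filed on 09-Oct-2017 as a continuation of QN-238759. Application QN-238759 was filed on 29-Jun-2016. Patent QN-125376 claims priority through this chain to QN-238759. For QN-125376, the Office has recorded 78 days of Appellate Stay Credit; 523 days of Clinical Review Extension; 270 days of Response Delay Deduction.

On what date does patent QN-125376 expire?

Earliest priority filing: 29 June 2016.
Base term: 29 June 2016 + 15 years → 29 June 2031.
Appellate Stay Credit: +78 days → 15 September 2031.
Clinical Review Extension: +523 days → 19 February 2033.
Response Delay Deduction: −270 days → 25 May 2032.

2032-05-25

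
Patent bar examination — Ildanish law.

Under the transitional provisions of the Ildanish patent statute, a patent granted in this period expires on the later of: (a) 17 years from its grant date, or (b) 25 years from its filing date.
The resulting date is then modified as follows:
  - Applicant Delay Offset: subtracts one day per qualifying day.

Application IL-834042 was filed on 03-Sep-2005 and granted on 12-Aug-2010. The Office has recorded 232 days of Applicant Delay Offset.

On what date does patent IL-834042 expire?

2030-01-14

(a) grant + 17 years → 12 August 2027.
(b) filing + 25 years → 3 September 2030.
Later of the two: 3 September 2030.
Applicant Delay Offset: −232 days → 14 January 2030.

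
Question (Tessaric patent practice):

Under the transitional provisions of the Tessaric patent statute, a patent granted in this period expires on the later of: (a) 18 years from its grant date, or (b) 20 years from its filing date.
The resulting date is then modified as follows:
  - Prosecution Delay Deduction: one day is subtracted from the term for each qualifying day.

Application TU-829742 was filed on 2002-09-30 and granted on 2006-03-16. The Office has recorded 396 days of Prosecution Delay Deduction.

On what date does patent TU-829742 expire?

2023-02-14

(a) grant + 18 years → 16 March 2024.
(b) filing + 20 years → 30 September 2022.
Later of the two: 16 March 2024.
Prosecution Delay Deduction: −396 days → 14 February 2023.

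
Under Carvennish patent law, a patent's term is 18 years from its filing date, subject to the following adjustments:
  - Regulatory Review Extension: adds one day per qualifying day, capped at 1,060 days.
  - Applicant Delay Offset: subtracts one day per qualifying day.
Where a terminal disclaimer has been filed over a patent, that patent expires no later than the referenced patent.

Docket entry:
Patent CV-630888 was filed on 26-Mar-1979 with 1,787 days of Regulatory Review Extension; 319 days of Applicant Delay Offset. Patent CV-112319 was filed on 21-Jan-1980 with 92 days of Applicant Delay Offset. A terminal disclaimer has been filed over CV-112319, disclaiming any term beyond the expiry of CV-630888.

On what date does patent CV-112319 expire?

October 21, 1997

Natural term of CV-112319:
  Base: filing + 18 years → 21 January 1998.
  Applicant Delay Offset: −92 days → 21 October 1997.
Expiry of referenced patent CV-630888:
  Base: filing + 18 years → 26 March 1997.
  Regulatory Review Extension: 1787 days claimed exceeds the 1060-day cap, so +1060 days → 19 February 2000.
  Applicant Delay Offset: −319 days → 6 April 1999.
Terminal disclaimer: CV-112319 expires on the earlier of 21 October 1997 and 6 April 1999.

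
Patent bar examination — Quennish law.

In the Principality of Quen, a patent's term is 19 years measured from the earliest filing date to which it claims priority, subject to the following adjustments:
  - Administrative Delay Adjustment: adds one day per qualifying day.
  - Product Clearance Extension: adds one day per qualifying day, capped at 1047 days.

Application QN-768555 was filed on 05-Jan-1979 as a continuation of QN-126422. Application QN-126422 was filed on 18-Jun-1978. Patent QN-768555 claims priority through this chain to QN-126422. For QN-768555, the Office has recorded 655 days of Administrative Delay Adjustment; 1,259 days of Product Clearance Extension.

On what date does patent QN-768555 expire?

February 14, 2002

Earliest priority filing: 18 June 1978.
Base term: 18 June 1978 + 19 years → 18 June 1997.
Administrative Delay Adjustment: +655 days → 4 April 1999.
Product Clearance Extension: 1259 days claimed exceeds the 1047-day cap, so +1047 days → 14 February 2002.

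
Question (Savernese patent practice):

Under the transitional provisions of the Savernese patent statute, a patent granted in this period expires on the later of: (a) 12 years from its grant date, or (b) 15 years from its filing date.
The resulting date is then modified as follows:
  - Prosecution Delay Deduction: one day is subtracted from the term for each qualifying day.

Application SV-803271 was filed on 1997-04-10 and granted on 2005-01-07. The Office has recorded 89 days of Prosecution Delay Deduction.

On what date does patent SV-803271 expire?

(a) grant + 12 years → 7 January 2017.
(b) filing + 15 years → 10 April 2012.
Later of the two: 7 January 2017.
Prosecution Delay Deduction: −89 days → 10 October 2016.

2016-10-10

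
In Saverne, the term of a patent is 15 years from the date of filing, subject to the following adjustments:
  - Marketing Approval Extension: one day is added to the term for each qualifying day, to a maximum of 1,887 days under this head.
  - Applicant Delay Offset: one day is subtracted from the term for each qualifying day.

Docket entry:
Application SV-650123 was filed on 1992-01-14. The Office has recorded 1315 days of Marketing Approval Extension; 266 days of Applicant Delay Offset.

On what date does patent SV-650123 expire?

Base term: filing date + 15 years → 14 January 2007.
Marketing Approval Extension: 1315 days (within the 1887-day cap) → +1315 days → 21 August 2010.
Applicant Delay Offset: −266 days → 28 November 2009.

2009-11-28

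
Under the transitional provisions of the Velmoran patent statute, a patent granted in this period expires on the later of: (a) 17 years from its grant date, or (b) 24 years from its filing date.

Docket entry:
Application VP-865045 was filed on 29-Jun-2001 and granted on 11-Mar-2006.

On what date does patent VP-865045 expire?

2025-06-29

(a) grant + 17 years → 11 March 2023.
(b) filing + 24 years → 29 June 2025.
Later of the two: 29 June 2025.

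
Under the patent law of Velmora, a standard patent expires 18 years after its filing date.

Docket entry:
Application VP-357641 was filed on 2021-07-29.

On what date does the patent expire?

July 29, 2039

Filing date + 18 years → 29 July 2039.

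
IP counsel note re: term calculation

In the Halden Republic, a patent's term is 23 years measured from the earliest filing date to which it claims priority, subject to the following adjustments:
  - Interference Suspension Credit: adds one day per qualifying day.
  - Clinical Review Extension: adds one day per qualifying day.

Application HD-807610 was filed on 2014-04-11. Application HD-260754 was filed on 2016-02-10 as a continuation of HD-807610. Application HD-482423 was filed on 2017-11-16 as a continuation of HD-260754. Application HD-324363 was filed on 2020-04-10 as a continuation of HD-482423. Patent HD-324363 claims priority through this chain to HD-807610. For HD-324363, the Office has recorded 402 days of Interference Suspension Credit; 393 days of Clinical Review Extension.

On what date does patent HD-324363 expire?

Earliest priority filing: 11 April 2014.
Base term: 11 April 2014 + 23 years → 11 April 2037.
Interference Suspension Credit: +402 days → 18 May 2038.
Clinical Review Extension: +393 days → 15 June 2039.

2039-06-15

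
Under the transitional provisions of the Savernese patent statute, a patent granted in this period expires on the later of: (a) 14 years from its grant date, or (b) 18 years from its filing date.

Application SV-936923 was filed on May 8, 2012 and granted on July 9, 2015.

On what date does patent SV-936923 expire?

May 8, 2030

(a) grant + 14 years → 9 July 2029.
(b) filing + 18 years → 8 May 2030.
Later of the two: 8 May 2030.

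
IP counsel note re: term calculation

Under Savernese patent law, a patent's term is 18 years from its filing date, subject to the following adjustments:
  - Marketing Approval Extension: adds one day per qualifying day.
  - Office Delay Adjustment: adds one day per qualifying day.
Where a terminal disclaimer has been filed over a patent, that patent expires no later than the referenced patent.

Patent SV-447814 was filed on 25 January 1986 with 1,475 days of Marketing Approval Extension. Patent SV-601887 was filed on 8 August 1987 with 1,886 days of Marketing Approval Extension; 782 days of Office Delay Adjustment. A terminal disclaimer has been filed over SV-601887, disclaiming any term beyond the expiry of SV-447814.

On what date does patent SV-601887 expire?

2008-02-08

Natural term of SV-601887:
  Base: filing + 18 years → 8 August 2005.
  Marketing Approval Extension: +1886 days → 7 October 2010.
  Office Delay Adjustment: +782 days → 27 November 2012.
Expiry of referenced patent SV-447814:
  Base: filing + 18 years → 25 January 2004.
  Marketing Approval Extension: +1475 days → 8 February 2008.
Terminal disclaimer: SV-601887 expires on the earlier of 27 November 2012 and 8 February 2008.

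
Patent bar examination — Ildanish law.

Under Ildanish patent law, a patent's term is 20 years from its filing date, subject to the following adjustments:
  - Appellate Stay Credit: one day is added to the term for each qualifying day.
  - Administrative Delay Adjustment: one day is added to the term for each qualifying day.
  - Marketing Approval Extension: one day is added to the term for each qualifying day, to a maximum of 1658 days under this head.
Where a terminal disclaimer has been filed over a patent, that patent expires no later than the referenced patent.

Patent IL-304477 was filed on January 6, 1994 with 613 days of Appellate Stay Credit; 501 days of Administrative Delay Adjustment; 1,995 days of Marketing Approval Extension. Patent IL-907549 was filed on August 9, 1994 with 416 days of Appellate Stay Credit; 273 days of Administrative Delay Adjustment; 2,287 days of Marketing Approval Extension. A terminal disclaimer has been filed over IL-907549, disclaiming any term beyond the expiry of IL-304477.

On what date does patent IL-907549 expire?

2021-01-11

Natural term of IL-907549:
  Base: filing + 20 years → 9 August 2014.
  Appellate Stay Credit: +416 days → 29 September 2015.
  Administrative Delay Adjustment: +273 days → 28 June 2016.
  Marketing Approval Extension: 2287 days claimed exceeds the 1658-day cap, so +1658 days → 11 January 2021.
Expiry of referenced patent IL-304477:
  Base: filing + 20 years → 6 January 2014.
  Appellate Stay Credit: +613 days → 11 September 2015.
  Administrative Delay Adjustment: +501 days → 24 January 2017.
  Marketing Approval Extension: 1995 days claimed exceeds the 1658-day cap, so +1658 days → 9 August 2021.
Terminal disclaimer: IL-907549 expires on the earlier of 11 January 2021 and 9 August 2021.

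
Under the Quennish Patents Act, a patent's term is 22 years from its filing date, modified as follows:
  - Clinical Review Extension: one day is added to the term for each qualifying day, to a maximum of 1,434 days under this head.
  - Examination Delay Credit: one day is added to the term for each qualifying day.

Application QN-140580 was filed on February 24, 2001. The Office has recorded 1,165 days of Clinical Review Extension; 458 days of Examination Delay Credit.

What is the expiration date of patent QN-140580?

August 5, 2027

Base term: filing date + 22 years → 24 February 2023.
Clinical Review Extension: 1165 days (within the 1434-day cap) → +1165 days → 4 May 2026.
Examination Delay Credit: +458 days → 5 August 2027.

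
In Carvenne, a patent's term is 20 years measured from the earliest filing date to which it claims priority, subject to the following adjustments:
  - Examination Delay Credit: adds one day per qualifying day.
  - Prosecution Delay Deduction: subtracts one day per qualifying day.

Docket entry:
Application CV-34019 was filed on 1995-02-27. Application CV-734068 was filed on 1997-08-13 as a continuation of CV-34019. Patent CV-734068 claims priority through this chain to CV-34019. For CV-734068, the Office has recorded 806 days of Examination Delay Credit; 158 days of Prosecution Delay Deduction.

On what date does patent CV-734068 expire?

Earliest priority filing: 27 February 1995.
Base term: 27 February 1995 + 20 years → 27 February 2015.
Examination Delay Credit: +806 days → 13 May 2017.
Prosecution Delay Deduction: −158 days → 6 December 2016.

2016-12-06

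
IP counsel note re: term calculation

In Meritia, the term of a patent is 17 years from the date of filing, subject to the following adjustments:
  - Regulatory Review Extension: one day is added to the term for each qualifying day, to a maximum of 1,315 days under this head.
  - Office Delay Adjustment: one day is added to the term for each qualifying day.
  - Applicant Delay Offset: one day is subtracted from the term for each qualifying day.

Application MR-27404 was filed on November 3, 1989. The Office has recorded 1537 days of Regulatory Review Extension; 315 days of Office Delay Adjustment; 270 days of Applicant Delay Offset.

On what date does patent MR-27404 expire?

July 25, 2010

Base term: filing date + 17 years → 3 November 2006.
Regulatory Review Extension: 1537 days claimed exceeds the 1315-day cap, so +1315 days → 10 June 2010.
Office Delay Adjustment: +315 days → 21 April 2011.
Applicant Delay Offset: −270 days → 25 July 2010.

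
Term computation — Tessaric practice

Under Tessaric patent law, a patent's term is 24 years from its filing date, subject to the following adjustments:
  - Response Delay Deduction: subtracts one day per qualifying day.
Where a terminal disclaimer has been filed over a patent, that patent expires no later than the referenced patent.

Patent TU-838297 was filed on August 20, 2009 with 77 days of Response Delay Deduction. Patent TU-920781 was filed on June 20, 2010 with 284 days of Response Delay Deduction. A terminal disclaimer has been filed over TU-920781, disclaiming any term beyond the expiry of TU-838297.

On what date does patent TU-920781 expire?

Natural term of TU-920781:
  Base: filing + 24 years → 20 June 2034.
  Response Delay Deduction: −284 days → 9 September 2033.
Expiry of referenced patent TU-838297:
  Base: filing + 24 years → 20 August 2033.
  Response Delay Deduction: −77 days → 4 June 2033.
Terminal disclaimer: TU-920781 expires on the earlier of 9 September 2033 and 4 June 2033.

2033-06-04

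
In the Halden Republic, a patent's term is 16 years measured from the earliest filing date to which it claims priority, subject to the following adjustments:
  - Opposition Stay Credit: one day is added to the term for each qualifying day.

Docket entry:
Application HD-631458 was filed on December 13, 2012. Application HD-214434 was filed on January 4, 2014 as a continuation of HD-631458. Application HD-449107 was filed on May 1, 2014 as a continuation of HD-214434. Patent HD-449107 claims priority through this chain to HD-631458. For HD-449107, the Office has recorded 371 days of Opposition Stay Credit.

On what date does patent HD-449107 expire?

Earliest priority filing: 13 December 2012.
Base term: 13 December 2012 + 16 years → 13 December 2028.
Opposition Stay Credit: +371 days → 19 December 2029.

2029-12-19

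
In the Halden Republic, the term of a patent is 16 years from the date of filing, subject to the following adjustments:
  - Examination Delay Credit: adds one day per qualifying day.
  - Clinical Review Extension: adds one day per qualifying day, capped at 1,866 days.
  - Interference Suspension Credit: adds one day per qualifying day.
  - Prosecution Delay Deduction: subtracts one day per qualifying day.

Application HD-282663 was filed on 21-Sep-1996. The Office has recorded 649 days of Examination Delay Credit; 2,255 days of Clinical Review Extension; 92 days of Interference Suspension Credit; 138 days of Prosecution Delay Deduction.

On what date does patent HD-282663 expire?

June 26, 2019

Base term: filing date + 16 years → 21 September 2012.
Examination Delay Credit: +649 days → 2 July 2014.
Clinical Review Extension: 2255 days claimed exceeds the 1866-day cap, so +1866 days → 11 August 2019.
Interference Suspension Credit: +92 days → 11 November 2019.
Prosecution Delay Deduction: −138 days → 26 June 2019.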